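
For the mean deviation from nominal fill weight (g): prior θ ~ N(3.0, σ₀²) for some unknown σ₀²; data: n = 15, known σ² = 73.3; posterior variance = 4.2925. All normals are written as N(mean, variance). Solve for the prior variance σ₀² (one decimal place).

σ₀² = 35.3

For the Normal–Normal model with known σ², precisions add: τ_n = τ₀ + n/σ².
So 1/σ₀² = 1/4.2925 − 15/73.3 = 0.232964 − 0.204638 = 0.028326.
Hence σ₀² = 1/0.028326 ≈ 35.3.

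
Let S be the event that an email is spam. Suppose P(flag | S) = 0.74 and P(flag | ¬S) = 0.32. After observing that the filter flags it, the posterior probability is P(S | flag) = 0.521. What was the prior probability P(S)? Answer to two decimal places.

P(S) = 0.32

Bayes' rule in odds form gives O(S|E) = O(S)·[P(E|S)/P(E|¬S)], hence O(S) = O(S|E)/LR.
Posterior odds = 0.521/(1−0.521) = 1.0877. LR = 0.74/0.32 = 2.3125.
Prior odds = 1.0877/2.3125 = 0.4704, so P(S) = 0.4704/(1+0.4704) ≈ 0.32.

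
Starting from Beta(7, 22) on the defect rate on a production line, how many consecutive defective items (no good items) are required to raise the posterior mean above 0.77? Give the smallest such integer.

After k defective items and 0 good items the posterior is Beta(7+k, 22), with mean (7+k)/(7+22+k).
Set (7+k)/(29+k) > 0.77 and solve: k > (0.77·29 − 7)/(1 − 0.77) = 66.652.
The smallest integer exceeding 66.652 is 67, and checking k=67: (74)/(96) = 0.7708 > 0.77.

k = 67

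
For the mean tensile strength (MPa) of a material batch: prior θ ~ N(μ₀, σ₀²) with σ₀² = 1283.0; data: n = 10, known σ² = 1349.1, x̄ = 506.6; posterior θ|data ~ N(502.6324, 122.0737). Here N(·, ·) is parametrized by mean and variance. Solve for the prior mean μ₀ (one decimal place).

μ₀ = 464.9

With known observation variance, the Normal–Normal posterior has precision τ_n = τ₀ + n/σ² and mean μ_n = (τ₀μ₀ + (n/σ²)x̄)/τ_n.
Here τ₀ = 1/1283.0 = 0.000779 and τ_data = 10/1349.1 = 0.007412, so τ_n = 0.008191.
Rearranging for μ₀: μ₀ = (μ_n·τ_n − τ_data·x̄)/τ₀ = (502.6324·0.008191 − 0.007412·506.6) / 0.000779 = 0.362143/0.000779 ≈ 464.9.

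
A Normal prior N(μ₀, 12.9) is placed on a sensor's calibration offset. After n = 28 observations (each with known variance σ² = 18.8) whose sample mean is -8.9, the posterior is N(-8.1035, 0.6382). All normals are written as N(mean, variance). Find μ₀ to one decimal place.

μ₀ = 7.2

With known observation variance, the Normal–Normal posterior has precision τ_n = τ₀ + n/σ² and mean μ_n = (τ₀μ₀ + (n/σ²)x̄)/τ_n.
Here τ₀ = 1/12.9 = 0.077519 and τ_data = 28/18.8 = 1.489362, so τ_n = 1.566881.
Rearranging for μ₀: μ₀ = (μ_n·τ_n − τ_data·x̄)/τ₀ = (-8.1035·1.566881 − 1.489362·-8.9) / 0.077519 = 0.558102/0.077519 ≈ 7.2.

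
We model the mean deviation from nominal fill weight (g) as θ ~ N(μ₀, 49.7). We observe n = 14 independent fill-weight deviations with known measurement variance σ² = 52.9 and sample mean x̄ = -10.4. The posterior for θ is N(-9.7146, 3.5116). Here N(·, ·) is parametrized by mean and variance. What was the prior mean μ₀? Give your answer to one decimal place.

The posterior mean is a precision-weighted average: μ_n = (τ₀μ₀ + τ_data·x̄)/(τ₀+τ_data), with τ₀=1/σ₀² and τ_data=n/σ².
Here τ₀ = 1/49.7 = 0.020121 and τ_data = 14/52.9 = 0.264650, so τ_n = 0.284771.
Rearranging for μ₀: μ₀ = (μ_n·τ_n − τ_data·x̄)/τ₀ = (-9.7146·0.284771 − 0.264650·-10.4) / 0.020121 = -0.014076/0.020121 ≈ -0.7.

μ₀ = -0.7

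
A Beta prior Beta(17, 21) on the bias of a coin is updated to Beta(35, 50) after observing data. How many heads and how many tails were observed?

18 heads and 29 tails

Under Beta–binomial conjugacy the posterior parameters are (α+s, β+f).
Match parameters: s=35−17=18, f=50−21=29.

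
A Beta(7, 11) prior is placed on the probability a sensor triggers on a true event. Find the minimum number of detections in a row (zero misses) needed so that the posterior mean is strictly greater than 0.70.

k = 19

After k detections and 0 misses the posterior is Beta(7+k, 11), with mean (7+k)/(7+11+k).
Set (7+k)/(18+k) > 0.70 and solve: k > (0.70·18 − 7)/(1 − 0.70) = 18.667.
The smallest integer exceeding 18.667 is 19.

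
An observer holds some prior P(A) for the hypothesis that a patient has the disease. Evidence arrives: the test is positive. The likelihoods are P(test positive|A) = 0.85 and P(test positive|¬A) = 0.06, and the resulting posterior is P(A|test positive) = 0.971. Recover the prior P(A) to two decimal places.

Bayes' rule in odds form gives O(A|E) = O(A)·[P(E|A)/P(E|¬A)], hence O(A) = O(A|E)/LR.
Posterior odds = 0.971/(1−0.971) = 33.4828. LR = 0.85/0.06 = 14.1667.
Prior odds = 33.4828/14.1667 = 2.3635, so P(A) = 2.3635/(1+2.3635) ≈ 0.70.

P(A) = 0.70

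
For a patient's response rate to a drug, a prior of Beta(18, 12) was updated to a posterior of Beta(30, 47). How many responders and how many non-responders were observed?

12 responders and 35 non-responders

Under Beta–binomial conjugacy the posterior parameters are (α+s, β+f).
Match parameters: s=30−18=12, f=47−12=35.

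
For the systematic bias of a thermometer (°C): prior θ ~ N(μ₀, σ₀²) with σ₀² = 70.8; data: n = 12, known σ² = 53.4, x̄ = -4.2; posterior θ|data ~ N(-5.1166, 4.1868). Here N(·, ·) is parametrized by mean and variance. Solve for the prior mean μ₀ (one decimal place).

With known observation variance, the Normal–Normal posterior has precision τ_n = τ₀ + n/σ² and mean μ_n = (τ₀μ₀ + (n/σ²)x̄)/τ_n.
Here τ₀ = 1/70.8 = 0.014124 and τ_data = 12/53.4 = 0.224719, so τ_n = 0.238843.
Rearranging for μ₀: μ₀ = (μ_n·τ_n − τ_data·x̄)/τ₀ = (-5.1166·0.238843 − 0.224719·-4.2) / 0.014124 = -0.278244/0.014124 ≈ -19.7.

μ₀ = -19.7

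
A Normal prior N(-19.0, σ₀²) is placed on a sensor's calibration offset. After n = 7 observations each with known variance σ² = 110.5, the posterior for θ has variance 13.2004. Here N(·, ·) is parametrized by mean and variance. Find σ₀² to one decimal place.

Posterior precision equals prior precision plus data precision: 1/σ_n² = 1/σ₀² + n/σ².
So 1/σ₀² = 1/13.2004 − 7/110.5 = 0.075755 − 0.063348 = 0.012407.
Hence σ₀² = 1/0.012407 ≈ 80.6.

σ₀² = 80.6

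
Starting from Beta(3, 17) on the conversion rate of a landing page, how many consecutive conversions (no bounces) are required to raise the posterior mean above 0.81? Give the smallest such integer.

After k conversions and 0 bounces the posterior is Beta(3+k, 17), with mean (3+k)/(3+17+k).
Set (3+k)/(20+k) > 0.81 and solve: k > (0.81·20 − 3)/(1 − 0.81) = 69.474.
The smallest integer exceeding 69.474 is 70.

k = 70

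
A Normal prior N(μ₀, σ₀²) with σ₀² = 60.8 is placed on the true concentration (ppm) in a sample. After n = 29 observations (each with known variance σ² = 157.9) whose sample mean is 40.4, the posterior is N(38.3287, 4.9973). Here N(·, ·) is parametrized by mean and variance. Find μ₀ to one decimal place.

With known observation variance, the Normal–Normal posterior has precision τ_n = τ₀ + n/σ² and mean μ_n = (τ₀μ₀ + (n/σ²)x̄)/τ_n.
Here τ₀ = 1/60.8 = 0.016447 and τ_data = 29/157.9 = 0.183661, so τ_n = 0.200108.
Rearranging for μ₀: μ₀ = (μ_n·τ_n − τ_data·x̄)/τ₀ = (38.3287·0.200108 − 0.183661·40.4) / 0.016447 = 0.249975/0.016447 ≈ 15.2.

μ₀ = 15.2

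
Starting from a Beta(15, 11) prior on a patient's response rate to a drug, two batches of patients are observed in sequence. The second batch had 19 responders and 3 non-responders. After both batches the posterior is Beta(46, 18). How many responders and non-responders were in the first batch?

12 responders and 4 non-responders

Because Beta–binomial updating is additive in the counts, the combined data contributed (α_post−α_prior, β_post−β_prior) successes and failures.
Total across both batches: 46−15=31 responders, 18−11=7 non-responders.
Subtract the second batch: 31−19=12 responders and 7−3=4 non-responders.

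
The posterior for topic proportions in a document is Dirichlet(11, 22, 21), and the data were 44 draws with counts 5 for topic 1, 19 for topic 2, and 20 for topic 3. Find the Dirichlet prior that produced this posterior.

Dirichlet(6, 3, 1)

For a Dirichlet(α) prior with multinomial counts c, the posterior is Dirichlet(α + c) componentwise.
Subtract each count from the matching posterior parameter: 11−5=6, 22−19=3, 21−20=1.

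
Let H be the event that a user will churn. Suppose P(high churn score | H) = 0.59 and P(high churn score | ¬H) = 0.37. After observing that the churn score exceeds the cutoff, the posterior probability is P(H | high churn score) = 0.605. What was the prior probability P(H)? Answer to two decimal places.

P(H) = 0.49

In odds form, posterior odds = prior odds × likelihood ratio, so prior odds = posterior odds ÷ LR.
Posterior odds = 0.605/(1−0.605) = 1.5316. LR = 0.59/0.37 = 1.5946.
Prior odds = 1.5316/1.5946 = 0.9605, so P(H) = 0.9605/(1+0.9605) ≈ 0.49.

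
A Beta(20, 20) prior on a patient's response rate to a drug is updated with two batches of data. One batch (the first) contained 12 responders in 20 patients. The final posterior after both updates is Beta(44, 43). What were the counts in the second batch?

12 responders and 15 non-responders

Sequential conjugate updates are equivalent to a single update on the pooled data, so total successes = posterior α − prior α and total failures = posterior β − prior β.
Total across both batches: 44−20=24 responders, 43−20=23 non-responders.
Subtract the first batch: 24−12=12 responders and 23−8=15 non-responders.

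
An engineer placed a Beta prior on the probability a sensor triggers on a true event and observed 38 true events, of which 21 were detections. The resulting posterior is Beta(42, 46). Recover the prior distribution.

Beta(21, 29)

A Beta(α, β) prior with s successes and f failures in binomial data gives a Beta(α+s, β+f) posterior.
Subtract the data counts: 42−21=21, 46−17=29.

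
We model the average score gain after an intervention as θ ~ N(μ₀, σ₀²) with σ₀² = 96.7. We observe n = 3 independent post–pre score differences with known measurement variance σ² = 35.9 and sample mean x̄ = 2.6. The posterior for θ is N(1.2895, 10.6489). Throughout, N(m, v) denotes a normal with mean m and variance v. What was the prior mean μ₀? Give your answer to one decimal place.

μ₀ = -9.3

With known observation variance, the Normal–Normal posterior has precision τ_n = τ₀ + n/σ² and mean μ_n = (τ₀μ₀ + (n/σ²)x̄)/τ_n.
Here τ₀ = 1/96.7 = 0.010341 and τ_data = 3/35.9 = 0.083565, so τ_n = 0.093906.
Rearranging for μ₀: μ₀ = (μ_n·τ_n − τ_data·x̄)/τ₀ = (1.2895·0.093906 − 0.083565·2.6) / 0.010341 = -0.096177/0.010341 ≈ -9.3.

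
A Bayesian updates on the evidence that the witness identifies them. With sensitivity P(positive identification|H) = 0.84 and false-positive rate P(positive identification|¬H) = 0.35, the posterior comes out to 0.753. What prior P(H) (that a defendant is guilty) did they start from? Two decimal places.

P(H) = 0.56

Bayes' rule in odds form gives O(H|E) = O(H)·[P(E|H)/P(E|¬H)], hence O(H) = O(H|E)/LR.
Posterior odds = 0.753/(1−0.753) = 3.0486. LR = 0.84/0.35 = 2.4000.
Prior odds = 3.0486/2.4000 = 1.2703, so P(H) = 1.2703/(1+1.2703) ≈ 0.56.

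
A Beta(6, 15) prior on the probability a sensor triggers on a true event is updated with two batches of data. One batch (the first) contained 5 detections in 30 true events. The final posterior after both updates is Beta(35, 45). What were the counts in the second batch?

Sequential conjugate updates are equivalent to a single update on the pooled data, so total successes = posterior α − prior α and total failures = posterior β − prior β.
Total across both batches: 35−6=29 detections, 45−15=30 misses.
Subtract the first batch: 29−5=24 detections and 30−25=5 misses.

24 detections and 5 misses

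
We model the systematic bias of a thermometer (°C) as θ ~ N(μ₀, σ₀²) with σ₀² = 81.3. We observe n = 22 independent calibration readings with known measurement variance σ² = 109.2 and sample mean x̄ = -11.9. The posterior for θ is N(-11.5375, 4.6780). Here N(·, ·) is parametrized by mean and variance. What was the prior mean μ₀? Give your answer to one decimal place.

With known observation variance, the Normal–Normal posterior has precision τ_n = τ₀ + n/σ² and mean μ_n = (τ₀μ₀ + (n/σ²)x̄)/τ_n.
Here τ₀ = 1/81.3 = 0.012300 and τ_data = 22/109.2 = 0.201465, so τ_n = 0.213765.
Rearranging for μ₀: μ₀ = (μ_n·τ_n − τ_data·x̄)/τ₀ = (-11.5375·0.213765 − 0.201465·-11.9) / 0.012300 = -0.068880/0.012300 ≈ -5.6.

μ₀ = -5.6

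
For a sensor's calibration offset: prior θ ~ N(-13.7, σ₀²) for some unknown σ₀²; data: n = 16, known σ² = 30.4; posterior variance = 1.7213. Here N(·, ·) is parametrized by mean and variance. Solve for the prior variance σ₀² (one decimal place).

σ₀² = 18.3

For the Normal–Normal model with known σ², precisions add: τ_n = τ₀ + n/σ².
So 1/σ₀² = 1/1.7213 − 16/30.4 = 0.580956 − 0.526316 = 0.054640.
Hence σ₀² = 1/0.054640 ≈ 18.3.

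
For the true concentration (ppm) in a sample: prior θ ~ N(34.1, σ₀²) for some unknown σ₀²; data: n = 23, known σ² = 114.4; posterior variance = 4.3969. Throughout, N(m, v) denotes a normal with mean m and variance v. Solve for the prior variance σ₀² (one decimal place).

Posterior precision equals prior precision plus data precision: 1/σ_n² = 1/σ₀² + n/σ².
So 1/σ₀² = 1/4.3969 − 23/114.4 = 0.227433 − 0.201049 = 0.026384.
Hence σ₀² = 1/0.026384 ≈ 37.9.

σ₀² = 37.9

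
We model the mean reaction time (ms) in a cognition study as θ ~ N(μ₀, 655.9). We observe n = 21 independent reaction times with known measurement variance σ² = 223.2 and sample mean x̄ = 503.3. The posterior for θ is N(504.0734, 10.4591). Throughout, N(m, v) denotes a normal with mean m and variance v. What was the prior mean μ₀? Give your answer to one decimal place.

With known observation variance, the Normal–Normal posterior has precision τ_n = τ₀ + n/σ² and mean μ_n = (τ₀μ₀ + (n/σ²)x̄)/τ_n.
Here τ₀ = 1/655.9 = 0.001525 and τ_data = 21/223.2 = 0.094086, so τ_n = 0.095611.
Rearranging for μ₀: μ₀ = (μ_n·τ_n − τ_data·x̄)/τ₀ = (504.0734·0.095611 − 0.094086·503.3) / 0.001525 = 0.841478/0.001525 ≈ 551.8.

μ₀ = 551.8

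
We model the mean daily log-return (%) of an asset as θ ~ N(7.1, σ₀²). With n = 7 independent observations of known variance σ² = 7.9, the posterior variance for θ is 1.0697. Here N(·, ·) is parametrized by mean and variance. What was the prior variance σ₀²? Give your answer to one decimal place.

σ₀² = 20.5

For the Normal–Normal model with known σ², precisions add: τ_n = τ₀ + n/σ².
So 1/σ₀² = 1/1.0697 − 7/7.9 = 0.934842 − 0.886076 = 0.048766.
Hence σ₀² = 1/0.048766 ≈ 20.5.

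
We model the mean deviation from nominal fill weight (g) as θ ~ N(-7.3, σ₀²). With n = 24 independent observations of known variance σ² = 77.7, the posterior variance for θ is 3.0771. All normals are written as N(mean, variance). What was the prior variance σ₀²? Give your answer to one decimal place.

Posterior precision equals prior precision plus data precision: 1/σ_n² = 1/σ₀² + n/σ².
So 1/σ₀² = 1/3.0771 − 24/77.7 = 0.324981 − 0.308880 = 0.016101.
Hence σ₀² = 1/0.016101 ≈ 62.1.

σ₀² = 62.1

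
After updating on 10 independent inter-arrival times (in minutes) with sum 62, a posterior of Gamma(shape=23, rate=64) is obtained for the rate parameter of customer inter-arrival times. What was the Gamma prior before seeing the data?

Gamma(shape=13, rate=2)

For an exponential likelihood with a Gamma(α, β) prior on the rate, n observations with total T give posterior Gamma(α+n, β+T).
So α = 23 − 10 = 13 and β = 64 − 62 = 2.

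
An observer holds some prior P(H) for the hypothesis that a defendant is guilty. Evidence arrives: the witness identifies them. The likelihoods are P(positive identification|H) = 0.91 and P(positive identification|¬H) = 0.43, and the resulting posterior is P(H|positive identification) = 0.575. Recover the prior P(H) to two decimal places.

P(H) = 0.39

Bayes' rule in odds form gives O(H|E) = O(H)·[P(E|H)/P(E|¬H)], hence O(H) = O(H|E)/LR.
Posterior odds = 0.575/(1−0.575) = 1.3529. LR = 0.91/0.43 = 2.1163.
Prior odds = 1.3529/2.1163 = 0.6393, so P(H) = 0.6393/(1+0.6393) ≈ 0.39.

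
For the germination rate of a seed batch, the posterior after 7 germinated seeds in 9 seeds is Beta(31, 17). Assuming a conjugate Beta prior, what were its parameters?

Under Beta–binomial conjugacy the posterior parameters are (α+s, β+f).
Subtract the data counts: 31−7=24, 17−2=15.

Beta(24, 15)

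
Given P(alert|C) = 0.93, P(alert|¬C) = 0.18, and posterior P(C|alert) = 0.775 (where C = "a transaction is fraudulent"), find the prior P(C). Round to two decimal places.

P(C) = 0.40

In odds form, posterior odds = prior odds × likelihood ratio, so prior odds = posterior odds ÷ LR.
Posterior odds = 0.775/(1−0.775) = 3.4444. LR = 0.93/0.18 = 5.1667.
Prior odds = 3.4444/5.1667 = 0.6667, so P(C) = 0.6667/(1+0.6667) ≈ 0.40.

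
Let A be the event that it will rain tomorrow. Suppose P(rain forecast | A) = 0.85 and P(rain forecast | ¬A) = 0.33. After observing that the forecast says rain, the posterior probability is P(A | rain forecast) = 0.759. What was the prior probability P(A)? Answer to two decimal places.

Bayes' rule in odds form gives O(A|E) = O(A)·[P(E|A)/P(E|¬A)], hence O(A) = O(A|E)/LR.
Posterior odds = 0.759/(1−0.759) = 3.1494. LR = 0.85/0.33 = 2.5758.
Prior odds = 3.1494/2.5758 = 1.2227, so P(A) = 1.2227/(1+1.2227) ≈ 0.55.

P(A) = 0.55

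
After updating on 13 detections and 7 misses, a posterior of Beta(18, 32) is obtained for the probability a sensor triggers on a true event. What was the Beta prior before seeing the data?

Beta(5, 25)

A Beta(a, b) prior with s successes and f failures in binomial data gives a Beta(a+s, b+f) posterior.
Subtract the data counts: 18−13=5, 32−7=25.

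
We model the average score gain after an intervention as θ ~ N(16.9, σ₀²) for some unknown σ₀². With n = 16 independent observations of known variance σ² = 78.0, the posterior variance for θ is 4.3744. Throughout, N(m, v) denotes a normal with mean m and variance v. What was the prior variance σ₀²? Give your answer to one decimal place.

σ₀² = 42.6

Posterior precision equals prior precision plus data precision: 1/σ_n² = 1/σ₀² + n/σ².
So 1/σ₀² = 1/4.3744 − 16/78.0 = 0.228603 − 0.205128 = 0.023475.
Hence σ₀² = 1/0.023475 ≈ 42.6.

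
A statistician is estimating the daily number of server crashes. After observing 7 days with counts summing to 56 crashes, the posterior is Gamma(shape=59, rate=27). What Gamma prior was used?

A Gamma(α, β) prior (rate parametrization) on a Poisson rate with n observations summing to S gives posterior Gamma(α+S, β+n).
So α = 59 − 56 = 3 and β = 27 − 7 = 20.

Gamma(shape=3, rate=20)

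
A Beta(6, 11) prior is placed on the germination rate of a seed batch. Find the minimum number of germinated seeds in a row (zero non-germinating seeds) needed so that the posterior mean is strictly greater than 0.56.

k = 9

After k germinated seeds and 0 non-germinating seeds the posterior is Beta(6+k, 11), with mean (6+k)/(6+11+k).
Set (6+k)/(17+k) > 0.56 and solve: k > (0.56·17 − 6)/(1 − 0.56) = 8.000.
The smallest integer exceeding 8.000 is 9.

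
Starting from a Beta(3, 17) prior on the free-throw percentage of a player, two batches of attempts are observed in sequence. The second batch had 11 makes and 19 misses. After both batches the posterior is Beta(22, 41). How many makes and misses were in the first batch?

Because Beta–binomial updating is additive in the counts, the combined data contributed (α_post−α_prior, β_post−β_prior) successes and failures.
Total across both batches: 22−3=19 makes, 41−17=24 misses.
Subtract the second batch: 19−11=8 makes and 24−19=5 misses.

8 makes and 5 misses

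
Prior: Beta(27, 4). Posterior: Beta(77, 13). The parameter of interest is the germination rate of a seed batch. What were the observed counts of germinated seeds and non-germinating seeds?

Beta is conjugate to the binomial likelihood: posterior = Beta(α+s, β+f).
So s = 77 − 27 = 50 and f = 13 − 4 = 9.

50 germinated seeds and 9 non-germinating seeds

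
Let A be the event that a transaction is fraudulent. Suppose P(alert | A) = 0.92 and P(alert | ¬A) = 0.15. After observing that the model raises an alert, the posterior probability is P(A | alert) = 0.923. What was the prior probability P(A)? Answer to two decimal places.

P(A) = 0.66

Bayes' rule in odds form gives O(A|E) = O(A)·[P(E|A)/P(E|¬A)], hence O(A) = O(A|E)/LR.
Posterior odds = 0.923/(1−0.923) = 11.9870. LR = 0.92/0.15 = 6.1333.
Prior odds = 11.9870/6.1333 = 1.9544, so P(A) = 1.9544/(1+1.9544) ≈ 0.66.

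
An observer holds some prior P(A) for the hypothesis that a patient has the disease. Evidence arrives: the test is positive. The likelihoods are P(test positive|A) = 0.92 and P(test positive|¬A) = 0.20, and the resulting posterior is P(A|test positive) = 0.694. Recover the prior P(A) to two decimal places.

P(A) = 0.33

In odds form, posterior odds = prior odds × likelihood ratio, so prior odds = posterior odds ÷ LR.
Posterior odds = 0.694/(1−0.694) = 2.2680. LR = 0.92/0.20 = 4.6000.
Prior odds = 2.2680/4.6000 = 0.4930, so P(A) = 0.4930/(1+0.4930) ≈ 0.33.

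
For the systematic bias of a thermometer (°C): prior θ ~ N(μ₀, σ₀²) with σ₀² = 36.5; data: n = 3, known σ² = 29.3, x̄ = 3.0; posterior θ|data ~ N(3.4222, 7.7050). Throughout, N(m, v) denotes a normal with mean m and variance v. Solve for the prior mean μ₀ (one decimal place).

With known observation variance, the Normal–Normal posterior has precision τ_n = τ₀ + n/σ² and mean μ_n = (τ₀μ₀ + (n/σ²)x̄)/τ_n.
Here τ₀ = 1/36.5 = 0.027397 and τ_data = 3/29.3 = 0.102389, so τ_n = 0.129786.
Rearranging for μ₀: μ₀ = (μ_n·τ_n − τ_data·x̄)/τ₀ = (3.4222·0.129786 − 0.102389·3.0) / 0.027397 = 0.136987/0.027397 ≈ 5.0.

μ₀ = 5.0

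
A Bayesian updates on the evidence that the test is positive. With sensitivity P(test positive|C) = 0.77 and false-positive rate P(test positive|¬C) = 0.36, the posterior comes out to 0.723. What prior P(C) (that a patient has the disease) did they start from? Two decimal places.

Bayes' rule in odds form gives O(C|E) = O(C)·[P(E|C)/P(E|¬C)], hence O(C) = O(C|E)/LR.
Posterior odds = 0.723/(1−0.723) = 2.6101. LR = 0.77/0.36 = 2.1389.
Prior odds = 2.6101/2.1389 = 1.2203, so P(C) = 1.2203/(1+1.2203) ≈ 0.55.

P(C) = 0.55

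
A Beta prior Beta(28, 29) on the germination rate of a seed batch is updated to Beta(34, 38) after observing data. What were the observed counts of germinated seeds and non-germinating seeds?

6 germinated seeds and 9 non-germinating seeds

Under Beta–binomial conjugacy the posterior parameters are (a+s, b+f).
So s = 34 − 28 = 6 and f = 38 − 29 = 9.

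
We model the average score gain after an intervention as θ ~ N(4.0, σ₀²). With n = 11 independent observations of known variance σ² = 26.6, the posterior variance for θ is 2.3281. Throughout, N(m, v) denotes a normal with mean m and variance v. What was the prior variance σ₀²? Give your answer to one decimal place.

σ₀² = 62.5

Posterior precision equals prior precision plus data precision: 1/σ_n² = 1/σ₀² + n/σ².
So 1/σ₀² = 1/2.3281 − 11/26.6 = 0.429535 − 0.413534 = 0.016001.
Hence σ₀² = 1/0.016001 ≈ 62.5.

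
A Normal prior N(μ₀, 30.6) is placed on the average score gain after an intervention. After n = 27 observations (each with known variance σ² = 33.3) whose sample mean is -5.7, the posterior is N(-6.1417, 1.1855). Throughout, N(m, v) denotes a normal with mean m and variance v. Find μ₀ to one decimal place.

μ₀ = -17.1

With known observation variance, the Normal–Normal posterior has precision τ_n = τ₀ + n/σ² and mean μ_n = (τ₀μ₀ + (n/σ²)x̄)/τ_n.
Here τ₀ = 1/30.6 = 0.032680 and τ_data = 27/33.3 = 0.810811, so τ_n = 0.843491.
Rearranging for μ₀: μ₀ = (μ_n·τ_n − τ_data·x̄)/τ₀ = (-6.1417·0.843491 − 0.810811·-5.7) / 0.032680 = -0.558846/0.032680 ≈ -17.1.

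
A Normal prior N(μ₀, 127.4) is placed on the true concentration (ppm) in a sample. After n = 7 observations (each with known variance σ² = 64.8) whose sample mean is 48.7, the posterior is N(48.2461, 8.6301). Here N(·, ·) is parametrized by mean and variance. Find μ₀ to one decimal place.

μ₀ = 42.0

The posterior mean is a precision-weighted average: μ_n = (τ₀μ₀ + τ_data·x̄)/(τ₀+τ_data), with τ₀=1/σ₀² and τ_data=n/σ².
Here τ₀ = 1/127.4 = 0.007849 and τ_data = 7/64.8 = 0.108025, so τ_n = 0.115874.
Rearranging for μ₀: μ₀ = (μ_n·τ_n − τ_data·x̄)/τ₀ = (48.2461·0.115874 − 0.108025·48.7) / 0.007849 = 0.329651/0.007849 ≈ 42.0.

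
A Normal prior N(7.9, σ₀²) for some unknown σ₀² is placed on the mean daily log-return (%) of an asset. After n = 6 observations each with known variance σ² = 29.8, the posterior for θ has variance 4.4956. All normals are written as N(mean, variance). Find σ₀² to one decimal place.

σ₀² = 47.4

Posterior precision equals prior precision plus data precision: 1/σ_n² = 1/σ₀² + n/σ².
So 1/σ₀² = 1/4.4956 − 6/29.8 = 0.222440 − 0.201342 = 0.021098.
Hence σ₀² = 1/0.021098 ≈ 47.4.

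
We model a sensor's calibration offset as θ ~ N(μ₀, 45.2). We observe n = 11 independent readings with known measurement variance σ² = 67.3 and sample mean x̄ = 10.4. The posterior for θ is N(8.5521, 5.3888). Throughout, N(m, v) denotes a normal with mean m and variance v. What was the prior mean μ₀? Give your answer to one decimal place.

μ₀ = -5.1

The posterior mean is a precision-weighted average: μ_n = (τ₀μ₀ + τ_data·x̄)/(τ₀+τ_data), with τ₀=1/σ₀² and τ_data=n/σ².
Here τ₀ = 1/45.2 = 0.022124 and τ_data = 11/67.3 = 0.163447, so τ_n = 0.185571.
Rearranging for μ₀: μ₀ = (μ_n·τ_n − τ_data·x̄)/τ₀ = (8.5521·0.185571 − 0.163447·10.4) / 0.022124 = -0.112827/0.022124 ≈ -5.1.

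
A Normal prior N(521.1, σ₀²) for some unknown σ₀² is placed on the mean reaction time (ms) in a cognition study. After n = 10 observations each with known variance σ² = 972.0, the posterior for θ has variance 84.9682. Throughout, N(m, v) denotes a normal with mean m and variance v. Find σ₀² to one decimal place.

σ₀² = 675.2

Posterior precision equals prior precision plus data precision: 1/σ_n² = 1/σ₀² + n/σ².
So 1/σ₀² = 1/84.9682 − 10/972.0 = 0.011769 − 0.010288 = 0.001481.
Hence σ₀² = 1/0.001481 ≈ 675.2.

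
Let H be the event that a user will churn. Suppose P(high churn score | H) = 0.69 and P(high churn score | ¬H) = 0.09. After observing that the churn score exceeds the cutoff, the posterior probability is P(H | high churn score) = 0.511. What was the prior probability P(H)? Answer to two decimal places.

In odds form, posterior odds = prior odds × likelihood ratio, so prior odds = posterior odds ÷ LR.
Posterior odds = 0.511/(1−0.511) = 1.0450. LR = 0.69/0.09 = 7.6667.
Prior odds = 1.0450/7.6667 = 0.1363, so P(H) = 0.1363/(1+0.1363) ≈ 0.12.

P(H) = 0.12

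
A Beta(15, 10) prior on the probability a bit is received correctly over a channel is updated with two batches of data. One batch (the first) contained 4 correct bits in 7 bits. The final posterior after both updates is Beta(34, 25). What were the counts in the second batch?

15 correct bits and 12 errors

Sequential conjugate updates are equivalent to a single update on the pooled data, so total successes = posterior α − prior α and total failures = posterior β − prior β.
Total across both batches: 34−15=19 correct bits, 25−10=15 errors.
Subtract the first batch: 19−4=15 correct bits and 15−3=12 errors.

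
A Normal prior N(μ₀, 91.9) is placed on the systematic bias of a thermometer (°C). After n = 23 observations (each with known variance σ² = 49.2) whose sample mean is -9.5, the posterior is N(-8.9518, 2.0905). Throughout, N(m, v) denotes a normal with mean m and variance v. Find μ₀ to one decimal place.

μ₀ = 14.6

The posterior mean is a precision-weighted average: μ_n = (τ₀μ₀ + τ_data·x̄)/(τ₀+τ_data), with τ₀=1/σ₀² and τ_data=n/σ².
Here τ₀ = 1/91.9 = 0.010881 and τ_data = 23/49.2 = 0.467480, so τ_n = 0.478361.
Rearranging for μ₀: μ₀ = (μ_n·τ_n − τ_data·x̄)/τ₀ = (-8.9518·0.478361 − 0.467480·-9.5) / 0.010881 = 0.158868/0.010881 ≈ 14.6.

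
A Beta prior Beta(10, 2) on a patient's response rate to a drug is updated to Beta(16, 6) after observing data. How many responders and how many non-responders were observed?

Beta is conjugate to the binomial likelihood: posterior = Beta(a+s, b+f).
So s = 16 − 10 = 6 and f = 6 − 2 = 4.

6 responders and 4 non-responders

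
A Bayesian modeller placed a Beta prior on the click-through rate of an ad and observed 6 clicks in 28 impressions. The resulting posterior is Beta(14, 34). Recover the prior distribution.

Beta(8, 12)

A Beta(α, β) prior with s successes and f failures in binomial data gives a Beta(α+s, β+f) posterior.
Subtract the data counts: 14−6=8, 34−22=12.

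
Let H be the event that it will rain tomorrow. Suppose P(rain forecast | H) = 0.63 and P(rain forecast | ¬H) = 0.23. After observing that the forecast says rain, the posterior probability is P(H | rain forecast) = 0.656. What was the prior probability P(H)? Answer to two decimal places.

Bayes' rule in odds form gives O(H|E) = O(H)·[P(E|H)/P(E|¬H)], hence O(H) = O(H|E)/LR.
Posterior odds = 0.656/(1−0.656) = 1.9070. LR = 0.63/0.23 = 2.7391.
Prior odds = 1.9070/2.7391 = 0.6962, so P(H) = 0.6962/(1+0.6962) ≈ 0.41.

P(H) = 0.41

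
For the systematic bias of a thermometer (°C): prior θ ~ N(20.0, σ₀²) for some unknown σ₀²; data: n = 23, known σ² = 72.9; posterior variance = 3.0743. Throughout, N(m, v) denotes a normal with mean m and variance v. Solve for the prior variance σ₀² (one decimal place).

Posterior precision equals prior precision plus data precision: 1/σ_n² = 1/σ₀² + n/σ².
So 1/σ₀² = 1/3.0743 − 23/72.9 = 0.325277 − 0.315501 = 0.009776.
Hence σ₀² = 1/0.009776 ≈ 102.3.

σ₀² = 102.3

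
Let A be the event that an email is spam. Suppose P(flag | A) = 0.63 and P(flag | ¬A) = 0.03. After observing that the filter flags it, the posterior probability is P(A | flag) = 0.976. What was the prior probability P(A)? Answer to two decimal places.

P(A) = 0.66

In odds form, posterior odds = prior odds × likelihood ratio, so prior odds = posterior odds ÷ LR.
Posterior odds = 0.976/(1−0.976) = 40.6667. LR = 0.63/0.03 = 21.0000.
Prior odds = 40.6667/21.0000 = 1.9365, so P(A) = 1.9365/(1+1.9365) ≈ 0.66.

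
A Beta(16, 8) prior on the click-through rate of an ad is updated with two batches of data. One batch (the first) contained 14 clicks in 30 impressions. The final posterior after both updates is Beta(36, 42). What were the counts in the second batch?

6 clicks and 18 non-clicks

Because Beta–binomial updating is additive in the counts, the combined data contributed (α_post−α_prior, β_post−β_prior) successes and failures.
Total across both batches: 36−16=20 clicks, 42−8=34 non-clicks.
Subtract the first batch: 20−14=6 clicks and 34−16=18 non-clicks.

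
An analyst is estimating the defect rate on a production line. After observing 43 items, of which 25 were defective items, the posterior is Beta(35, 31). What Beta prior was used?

Beta(10, 13)

Under Beta–binomial conjugacy the posterior parameters are (α+s, β+f).
So α = 35 − 25 = 10 and β = 31 − 18 = 13.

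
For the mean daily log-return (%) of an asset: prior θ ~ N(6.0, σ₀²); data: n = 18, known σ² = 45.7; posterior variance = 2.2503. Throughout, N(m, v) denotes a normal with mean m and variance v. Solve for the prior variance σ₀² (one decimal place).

σ₀² = 19.8

Posterior precision equals prior precision plus data precision: 1/σ_n² = 1/σ₀² + n/σ².
So 1/σ₀² = 1/2.2503 − 18/45.7 = 0.444385 − 0.393873 = 0.050512.
Hence σ₀² = 1/0.050512 ≈ 19.8.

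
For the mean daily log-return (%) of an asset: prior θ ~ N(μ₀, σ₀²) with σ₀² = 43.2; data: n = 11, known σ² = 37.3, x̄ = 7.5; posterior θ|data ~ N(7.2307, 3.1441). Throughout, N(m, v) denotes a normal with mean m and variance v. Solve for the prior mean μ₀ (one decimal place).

μ₀ = 3.8

With known observation variance, the Normal–Normal posterior has precision τ_n = τ₀ + n/σ² and mean μ_n = (τ₀μ₀ + (n/σ²)x̄)/τ_n.
Here τ₀ = 1/43.2 = 0.023148 and τ_data = 11/37.3 = 0.294906, so τ_n = 0.318054.
Rearranging for μ₀: μ₀ = (μ_n·τ_n − τ_data·x̄)/τ₀ = (7.2307·0.318054 − 0.294906·7.5) / 0.023148 = 0.087958/0.023148 ≈ 3.8.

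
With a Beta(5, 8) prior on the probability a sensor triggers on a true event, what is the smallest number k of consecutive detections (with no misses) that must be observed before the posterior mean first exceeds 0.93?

k = 102

After k detections and 0 misses the posterior is Beta(5+k, 8), with mean (5+k)/(5+8+k).
Set (5+k)/(13+k) > 0.93 and solve: k > (0.93·13 − 5)/(1 − 0.93) = 101.286.
The smallest integer exceeding 101.286 is 102.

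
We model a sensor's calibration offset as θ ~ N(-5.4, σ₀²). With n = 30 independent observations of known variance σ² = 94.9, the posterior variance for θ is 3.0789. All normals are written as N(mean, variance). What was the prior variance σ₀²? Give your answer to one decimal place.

For the Normal–Normal model with known σ², precisions add: τ_n = τ₀ + n/σ².
So 1/σ₀² = 1/3.0789 − 30/94.9 = 0.324791 − 0.316122 = 0.008669.
Hence σ₀² = 1/0.008669 ≈ 115.4.

σ₀² = 115.4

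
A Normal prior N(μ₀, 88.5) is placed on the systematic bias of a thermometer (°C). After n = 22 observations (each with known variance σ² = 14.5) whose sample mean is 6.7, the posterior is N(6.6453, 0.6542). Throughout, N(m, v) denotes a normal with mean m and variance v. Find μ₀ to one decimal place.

μ₀ = -0.7

The posterior mean is a precision-weighted average: μ_n = (τ₀μ₀ + τ_data·x̄)/(τ₀+τ_data), with τ₀=1/σ₀² and τ_data=n/σ².
Here τ₀ = 1/88.5 = 0.011299 and τ_data = 22/14.5 = 1.517241, so τ_n = 1.528540.
Rearranging for μ₀: μ₀ = (μ_n·τ_n − τ_data·x̄)/τ₀ = (6.6453·1.528540 − 1.517241·6.7) / 0.011299 = -0.007908/0.011299 ≈ -0.7.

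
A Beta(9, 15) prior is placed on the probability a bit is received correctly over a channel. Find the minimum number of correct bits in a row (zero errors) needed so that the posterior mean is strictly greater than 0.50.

k = 7

After k correct bits and 0 errors the posterior is Beta(9+k, 15), with mean (9+k)/(9+15+k).
Set (9+k)/(24+k) > 0.50 and solve: k > (0.50·24 − 9)/(1 − 0.50) = 6.000.
The smallest integer exceeding 6.000 is 7.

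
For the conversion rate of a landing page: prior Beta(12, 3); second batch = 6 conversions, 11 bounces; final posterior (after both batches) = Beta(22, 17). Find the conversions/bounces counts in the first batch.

Because Beta–binomial updating is additive in the counts, the combined data contributed (α_post−α_prior, β_post−β_prior) successes and failures.
Total across both batches: 22−12=10 conversions, 17−3=14 bounces.
Subtract the second batch: 10−6=4 conversions and 14−11=3 bounces.

4 conversions and 3 bounces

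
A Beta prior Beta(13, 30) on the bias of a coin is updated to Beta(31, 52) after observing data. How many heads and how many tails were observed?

Beta is conjugate to the binomial likelihood: posterior = Beta(a+s, b+f).
Match parameters: s=31−13=18, f=52−30=22.

18 heads and 22 tails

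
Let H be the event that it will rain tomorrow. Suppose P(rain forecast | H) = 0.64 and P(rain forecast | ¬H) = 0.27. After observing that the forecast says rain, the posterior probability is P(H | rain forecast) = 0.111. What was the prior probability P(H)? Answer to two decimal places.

Bayes' rule in odds form gives O(H|E) = O(H)·[P(E|H)/P(E|¬H)], hence O(H) = O(H|E)/LR.
Posterior odds = 0.111/(1−0.111) = 0.1249. LR = 0.64/0.27 = 2.3704.
Prior odds = 0.1249/2.3704 = 0.0527, so P(H) = 0.0527/(1+0.0527) ≈ 0.05.

P(H) = 0.05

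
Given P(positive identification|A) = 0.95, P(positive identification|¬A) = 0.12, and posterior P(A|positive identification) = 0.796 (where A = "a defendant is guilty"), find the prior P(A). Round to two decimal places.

P(A) = 0.33

In odds form, posterior odds = prior odds × likelihood ratio, so prior odds = posterior odds ÷ LR.
Posterior odds = 0.796/(1−0.796) = 3.9020. LR = 0.95/0.12 = 7.9167.
Prior odds = 3.9020/7.9167 = 0.4929, so P(A) = 0.4929/(1+0.4929) ≈ 0.33.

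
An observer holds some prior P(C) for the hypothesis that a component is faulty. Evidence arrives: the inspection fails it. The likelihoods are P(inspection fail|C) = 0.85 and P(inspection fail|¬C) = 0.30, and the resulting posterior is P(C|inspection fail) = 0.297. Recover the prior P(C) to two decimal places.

P(C) = 0.13

Bayes' rule in odds form gives O(C|E) = O(C)·[P(E|C)/P(E|¬C)], hence O(C) = O(C|E)/LR.
Posterior odds = 0.297/(1−0.297) = 0.4225. LR = 0.85/0.30 = 2.8333.
Prior odds = 0.4225/2.8333 = 0.1491, so P(C) = 0.1491/(1+0.1491) ≈ 0.13.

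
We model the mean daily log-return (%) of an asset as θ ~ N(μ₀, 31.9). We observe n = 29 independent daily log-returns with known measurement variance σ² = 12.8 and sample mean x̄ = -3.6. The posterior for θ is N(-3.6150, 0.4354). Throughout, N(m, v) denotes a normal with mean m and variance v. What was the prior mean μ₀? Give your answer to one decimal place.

With known observation variance, the Normal–Normal posterior has precision τ_n = τ₀ + n/σ² and mean μ_n = (τ₀μ₀ + (n/σ²)x̄)/τ_n.
Here τ₀ = 1/31.9 = 0.031348 and τ_data = 29/12.8 = 2.265625, so τ_n = 2.296973.
Rearranging for μ₀: μ₀ = (μ_n·τ_n − τ_data·x̄)/τ₀ = (-3.6150·2.296973 − 2.265625·-3.6) / 0.031348 = -0.147307/0.031348 ≈ -4.7.

μ₀ = -4.7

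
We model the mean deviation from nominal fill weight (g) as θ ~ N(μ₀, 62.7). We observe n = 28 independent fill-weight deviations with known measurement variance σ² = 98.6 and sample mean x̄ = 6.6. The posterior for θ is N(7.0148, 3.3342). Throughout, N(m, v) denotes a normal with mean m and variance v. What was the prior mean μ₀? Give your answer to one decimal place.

With known observation variance, the Normal–Normal posterior has precision τ_n = τ₀ + n/σ² and mean μ_n = (τ₀μ₀ + (n/σ²)x̄)/τ_n.
Here τ₀ = 1/62.7 = 0.015949 and τ_data = 28/98.6 = 0.283976, so τ_n = 0.299925.
Rearranging for μ₀: μ₀ = (μ_n·τ_n − τ_data·x̄)/τ₀ = (7.0148·0.299925 − 0.283976·6.6) / 0.015949 = 0.229672/0.015949 ≈ 14.4.

μ₀ = 14.4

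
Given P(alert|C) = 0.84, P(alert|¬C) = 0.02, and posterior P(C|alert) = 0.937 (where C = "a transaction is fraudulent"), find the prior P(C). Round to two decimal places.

P(C) = 0.26

Bayes' rule in odds form gives O(C|E) = O(C)·[P(E|C)/P(E|¬C)], hence O(C) = O(C|E)/LR.
Posterior odds = 0.937/(1−0.937) = 14.8730. LR = 0.84/0.02 = 42.0000.
Prior odds = 14.8730/42.0000 = 0.3541, so P(C) = 0.3541/(1+0.3541) ≈ 0.26.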